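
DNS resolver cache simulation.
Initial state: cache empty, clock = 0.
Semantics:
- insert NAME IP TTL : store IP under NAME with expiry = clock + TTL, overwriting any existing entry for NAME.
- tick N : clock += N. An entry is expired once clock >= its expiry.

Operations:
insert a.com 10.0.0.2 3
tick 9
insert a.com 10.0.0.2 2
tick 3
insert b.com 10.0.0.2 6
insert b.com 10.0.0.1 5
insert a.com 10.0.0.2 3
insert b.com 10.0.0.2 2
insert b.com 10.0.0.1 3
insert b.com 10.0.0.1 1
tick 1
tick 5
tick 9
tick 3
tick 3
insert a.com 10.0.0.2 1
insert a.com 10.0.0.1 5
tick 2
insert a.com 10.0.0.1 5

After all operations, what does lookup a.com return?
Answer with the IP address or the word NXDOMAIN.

Op 1: insert a.com -> 10.0.0.2 (expiry=0+3=3). clock=0
Op 2: tick 9 -> clock=9. purged={a.com}
Op 3: insert a.com -> 10.0.0.2 (expiry=9+2=11). clock=9
Op 4: tick 3 -> clock=12. purged={a.com}
Op 5: insert b.com -> 10.0.0.2 (expiry=12+6=18). clock=12
Op 6: insert b.com -> 10.0.0.1 (expiry=12+5=17). clock=12
Op 7: insert a.com -> 10.0.0.2 (expiry=12+3=15). clock=12
Op 8: insert b.com -> 10.0.0.2 (expiry=12+2=14). clock=12
Op 9: insert b.com -> 10.0.0.1 (expiry=12+3=15). clock=12
Op 10: insert b.com -> 10.0.0.1 (expiry=12+1=13). clock=12
Op 11: tick 1 -> clock=13. purged={b.com}
Op 12: tick 5 -> clock=18. purged={a.com}
Op 13: tick 9 -> clock=27.
Op 14: tick 3 -> clock=30.
Op 15: tick 3 -> clock=33.
Op 16: insert a.com -> 10.0.0.2 (expiry=33+1=34). clock=33
Op 17: insert a.com -> 10.0.0.1 (expiry=33+5=38). clock=33
Op 18: tick 2 -> clock=35.
Op 19: insert a.com -> 10.0.0.1 (expiry=35+5=40). clock=35
lookup a.com: present, ip=10.0.0.1 expiry=40 > clock=35

Answer: 10.0.0.1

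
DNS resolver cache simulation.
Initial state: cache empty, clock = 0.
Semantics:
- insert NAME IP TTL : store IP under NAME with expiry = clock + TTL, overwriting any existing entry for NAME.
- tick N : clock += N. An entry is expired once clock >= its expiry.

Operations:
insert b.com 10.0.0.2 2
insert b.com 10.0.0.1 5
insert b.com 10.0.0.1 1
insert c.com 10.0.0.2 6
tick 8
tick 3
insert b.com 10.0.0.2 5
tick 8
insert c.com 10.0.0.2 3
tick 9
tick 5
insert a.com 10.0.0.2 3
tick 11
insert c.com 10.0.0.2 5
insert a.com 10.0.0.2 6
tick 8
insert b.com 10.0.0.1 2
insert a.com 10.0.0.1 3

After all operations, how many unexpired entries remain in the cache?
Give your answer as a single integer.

Answer: 2

Derivation:
Op 1: insert b.com -> 10.0.0.2 (expiry=0+2=2). clock=0
Op 2: insert b.com -> 10.0.0.1 (expiry=0+5=5). clock=0
Op 3: insert b.com -> 10.0.0.1 (expiry=0+1=1). clock=0
Op 4: insert c.com -> 10.0.0.2 (expiry=0+6=6). clock=0
Op 5: tick 8 -> clock=8. purged={b.com,c.com}
Op 6: tick 3 -> clock=11.
Op 7: insert b.com -> 10.0.0.2 (expiry=11+5=16). clock=11
Op 8: tick 8 -> clock=19. purged={b.com}
Op 9: insert c.com -> 10.0.0.2 (expiry=19+3=22). clock=19
Op 10: tick 9 -> clock=28. purged={c.com}
Op 11: tick 5 -> clock=33.
Op 12: insert a.com -> 10.0.0.2 (expiry=33+3=36). clock=33
Op 13: tick 11 -> clock=44. purged={a.com}
Op 14: insert c.com -> 10.0.0.2 (expiry=44+5=49). clock=44
Op 15: insert a.com -> 10.0.0.2 (expiry=44+6=50). clock=44
Op 16: tick 8 -> clock=52. purged={a.com,c.com}
Op 17: insert b.com -> 10.0.0.1 (expiry=52+2=54). clock=52
Op 18: insert a.com -> 10.0.0.1 (expiry=52+3=55). clock=52
Final cache (unexpired): {a.com,b.com} -> size=2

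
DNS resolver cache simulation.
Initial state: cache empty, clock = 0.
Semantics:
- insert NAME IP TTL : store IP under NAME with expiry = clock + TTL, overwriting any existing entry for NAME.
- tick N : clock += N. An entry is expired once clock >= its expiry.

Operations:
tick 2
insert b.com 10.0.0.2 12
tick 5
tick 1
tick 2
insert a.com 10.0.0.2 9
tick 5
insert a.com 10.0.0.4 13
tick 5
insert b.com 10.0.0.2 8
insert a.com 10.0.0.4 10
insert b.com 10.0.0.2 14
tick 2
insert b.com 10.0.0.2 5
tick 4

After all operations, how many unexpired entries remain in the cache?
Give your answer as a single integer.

Answer: 2

Derivation:
Op 1: tick 2 -> clock=2.
Op 2: insert b.com -> 10.0.0.2 (expiry=2+12=14). clock=2
Op 3: tick 5 -> clock=7.
Op 4: tick 1 -> clock=8.
Op 5: tick 2 -> clock=10.
Op 6: insert a.com -> 10.0.0.2 (expiry=10+9=19). clock=10
Op 7: tick 5 -> clock=15. purged={b.com}
Op 8: insert a.com -> 10.0.0.4 (expiry=15+13=28). clock=15
Op 9: tick 5 -> clock=20.
Op 10: insert b.com -> 10.0.0.2 (expiry=20+8=28). clock=20
Op 11: insert a.com -> 10.0.0.4 (expiry=20+10=30). clock=20
Op 12: insert b.com -> 10.0.0.2 (expiry=20+14=34). clock=20
Op 13: tick 2 -> clock=22.
Op 14: insert b.com -> 10.0.0.2 (expiry=22+5=27). clock=22
Op 15: tick 4 -> clock=26.
Final cache (unexpired): {a.com,b.com} -> size=2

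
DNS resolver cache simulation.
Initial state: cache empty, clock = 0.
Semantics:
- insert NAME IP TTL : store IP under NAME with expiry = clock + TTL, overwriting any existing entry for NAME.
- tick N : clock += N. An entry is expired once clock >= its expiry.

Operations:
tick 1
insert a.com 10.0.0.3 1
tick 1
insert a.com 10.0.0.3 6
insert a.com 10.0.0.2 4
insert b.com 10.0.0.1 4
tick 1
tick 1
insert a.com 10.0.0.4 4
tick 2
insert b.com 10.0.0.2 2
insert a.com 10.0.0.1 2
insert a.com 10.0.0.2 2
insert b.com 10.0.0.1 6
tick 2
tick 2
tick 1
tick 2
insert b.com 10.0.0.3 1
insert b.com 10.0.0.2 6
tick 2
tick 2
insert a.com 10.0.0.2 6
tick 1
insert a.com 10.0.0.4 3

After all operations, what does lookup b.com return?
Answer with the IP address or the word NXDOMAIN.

Answer: 10.0.0.2

Derivation:
Op 1: tick 1 -> clock=1.
Op 2: insert a.com -> 10.0.0.3 (expiry=1+1=2). clock=1
Op 3: tick 1 -> clock=2. purged={a.com}
Op 4: insert a.com -> 10.0.0.3 (expiry=2+6=8). clock=2
Op 5: insert a.com -> 10.0.0.2 (expiry=2+4=6). clock=2
Op 6: insert b.com -> 10.0.0.1 (expiry=2+4=6). clock=2
Op 7: tick 1 -> clock=3.
Op 8: tick 1 -> clock=4.
Op 9: insert a.com -> 10.0.0.4 (expiry=4+4=8). clock=4
Op 10: tick 2 -> clock=6. purged={b.com}
Op 11: insert b.com -> 10.0.0.2 (expiry=6+2=8). clock=6
Op 12: insert a.com -> 10.0.0.1 (expiry=6+2=8). clock=6
Op 13: insert a.com -> 10.0.0.2 (expiry=6+2=8). clock=6
Op 14: insert b.com -> 10.0.0.1 (expiry=6+6=12). clock=6
Op 15: tick 2 -> clock=8. purged={a.com}
Op 16: tick 2 -> clock=10.
Op 17: tick 1 -> clock=11.
Op 18: tick 2 -> clock=13. purged={b.com}
Op 19: insert b.com -> 10.0.0.3 (expiry=13+1=14). clock=13
Op 20: insert b.com -> 10.0.0.2 (expiry=13+6=19). clock=13
Op 21: tick 2 -> clock=15.
Op 22: tick 2 -> clock=17.
Op 23: insert a.com -> 10.0.0.2 (expiry=17+6=23). clock=17
Op 24: tick 1 -> clock=18.
Op 25: insert a.com -> 10.0.0.4 (expiry=18+3=21). clock=18
lookup b.com: present, ip=10.0.0.2 expiry=19 > clock=18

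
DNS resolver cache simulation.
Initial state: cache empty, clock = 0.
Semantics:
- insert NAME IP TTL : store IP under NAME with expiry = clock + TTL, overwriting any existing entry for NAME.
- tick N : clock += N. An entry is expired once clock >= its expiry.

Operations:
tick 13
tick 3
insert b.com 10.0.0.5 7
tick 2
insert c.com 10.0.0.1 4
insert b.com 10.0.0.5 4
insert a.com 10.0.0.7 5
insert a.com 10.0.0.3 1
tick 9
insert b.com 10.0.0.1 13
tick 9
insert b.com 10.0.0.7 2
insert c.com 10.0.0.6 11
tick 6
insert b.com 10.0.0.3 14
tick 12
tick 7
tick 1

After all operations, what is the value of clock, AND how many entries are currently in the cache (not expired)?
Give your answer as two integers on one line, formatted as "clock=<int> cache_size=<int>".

Op 1: tick 13 -> clock=13.
Op 2: tick 3 -> clock=16.
Op 3: insert b.com -> 10.0.0.5 (expiry=16+7=23). clock=16
Op 4: tick 2 -> clock=18.
Op 5: insert c.com -> 10.0.0.1 (expiry=18+4=22). clock=18
Op 6: insert b.com -> 10.0.0.5 (expiry=18+4=22). clock=18
Op 7: insert a.com -> 10.0.0.7 (expiry=18+5=23). clock=18
Op 8: insert a.com -> 10.0.0.3 (expiry=18+1=19). clock=18
Op 9: tick 9 -> clock=27. purged={a.com,b.com,c.com}
Op 10: insert b.com -> 10.0.0.1 (expiry=27+13=40). clock=27
Op 11: tick 9 -> clock=36.
Op 12: insert b.com -> 10.0.0.7 (expiry=36+2=38). clock=36
Op 13: insert c.com -> 10.0.0.6 (expiry=36+11=47). clock=36
Op 14: tick 6 -> clock=42. purged={b.com}
Op 15: insert b.com -> 10.0.0.3 (expiry=42+14=56). clock=42
Op 16: tick 12 -> clock=54. purged={c.com}
Op 17: tick 7 -> clock=61. purged={b.com}
Op 18: tick 1 -> clock=62.
Final clock = 62
Final cache (unexpired): {} -> size=0

Answer: clock=62 cache_size=0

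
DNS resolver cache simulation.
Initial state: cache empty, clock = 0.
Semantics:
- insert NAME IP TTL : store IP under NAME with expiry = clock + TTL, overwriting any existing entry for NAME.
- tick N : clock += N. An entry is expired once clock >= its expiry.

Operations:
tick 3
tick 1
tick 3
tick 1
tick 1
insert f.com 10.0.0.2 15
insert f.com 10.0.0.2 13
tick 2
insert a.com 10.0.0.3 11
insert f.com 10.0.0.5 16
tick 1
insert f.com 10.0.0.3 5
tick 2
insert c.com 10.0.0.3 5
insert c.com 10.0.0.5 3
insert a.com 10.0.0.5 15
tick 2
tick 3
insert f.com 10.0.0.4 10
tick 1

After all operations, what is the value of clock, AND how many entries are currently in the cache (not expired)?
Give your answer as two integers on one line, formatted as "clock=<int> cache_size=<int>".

Op 1: tick 3 -> clock=3.
Op 2: tick 1 -> clock=4.
Op 3: tick 3 -> clock=7.
Op 4: tick 1 -> clock=8.
Op 5: tick 1 -> clock=9.
Op 6: insert f.com -> 10.0.0.2 (expiry=9+15=24). clock=9
Op 7: insert f.com -> 10.0.0.2 (expiry=9+13=22). clock=9
Op 8: tick 2 -> clock=11.
Op 9: insert a.com -> 10.0.0.3 (expiry=11+11=22). clock=11
Op 10: insert f.com -> 10.0.0.5 (expiry=11+16=27). clock=11
Op 11: tick 1 -> clock=12.
Op 12: insert f.com -> 10.0.0.3 (expiry=12+5=17). clock=12
Op 13: tick 2 -> clock=14.
Op 14: insert c.com -> 10.0.0.3 (expiry=14+5=19). clock=14
Op 15: insert c.com -> 10.0.0.5 (expiry=14+3=17). clock=14
Op 16: insert a.com -> 10.0.0.5 (expiry=14+15=29). clock=14
Op 17: tick 2 -> clock=16.
Op 18: tick 3 -> clock=19. purged={c.com,f.com}
Op 19: insert f.com -> 10.0.0.4 (expiry=19+10=29). clock=19
Op 20: tick 1 -> clock=20.
Final clock = 20
Final cache (unexpired): {a.com,f.com} -> size=2

Answer: clock=20 cache_size=2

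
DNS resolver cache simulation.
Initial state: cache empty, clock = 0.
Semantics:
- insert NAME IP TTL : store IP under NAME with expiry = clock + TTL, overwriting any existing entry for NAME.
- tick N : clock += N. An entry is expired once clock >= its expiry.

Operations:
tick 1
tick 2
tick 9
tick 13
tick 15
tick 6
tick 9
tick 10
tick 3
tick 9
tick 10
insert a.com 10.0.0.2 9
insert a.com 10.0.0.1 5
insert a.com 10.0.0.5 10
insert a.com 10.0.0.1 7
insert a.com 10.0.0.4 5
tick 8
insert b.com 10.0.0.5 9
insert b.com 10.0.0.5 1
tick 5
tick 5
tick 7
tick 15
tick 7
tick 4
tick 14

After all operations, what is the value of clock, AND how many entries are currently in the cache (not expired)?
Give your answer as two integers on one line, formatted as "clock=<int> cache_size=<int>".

Answer: clock=152 cache_size=0

Derivation:
Op 1: tick 1 -> clock=1.
Op 2: tick 2 -> clock=3.
Op 3: tick 9 -> clock=12.
Op 4: tick 13 -> clock=25.
Op 5: tick 15 -> clock=40.
Op 6: tick 6 -> clock=46.
Op 7: tick 9 -> clock=55.
Op 8: tick 10 -> clock=65.
Op 9: tick 3 -> clock=68.
Op 10: tick 9 -> clock=77.
Op 11: tick 10 -> clock=87.
Op 12: insert a.com -> 10.0.0.2 (expiry=87+9=96). clock=87
Op 13: insert a.com -> 10.0.0.1 (expiry=87+5=92). clock=87
Op 14: insert a.com -> 10.0.0.5 (expiry=87+10=97). clock=87
Op 15: insert a.com -> 10.0.0.1 (expiry=87+7=94). clock=87
Op 16: insert a.com -> 10.0.0.4 (expiry=87+5=92). clock=87
Op 17: tick 8 -> clock=95. purged={a.com}
Op 18: insert b.com -> 10.0.0.5 (expiry=95+9=104). clock=95
Op 19: insert b.com -> 10.0.0.5 (expiry=95+1=96). clock=95
Op 20: tick 5 -> clock=100. purged={b.com}
Op 21: tick 5 -> clock=105.
Op 22: tick 7 -> clock=112.
Op 23: tick 15 -> clock=127.
Op 24: tick 7 -> clock=134.
Op 25: tick 4 -> clock=138.
Op 26: tick 14 -> clock=152.
Final clock = 152
Final cache (unexpired): {} -> size=0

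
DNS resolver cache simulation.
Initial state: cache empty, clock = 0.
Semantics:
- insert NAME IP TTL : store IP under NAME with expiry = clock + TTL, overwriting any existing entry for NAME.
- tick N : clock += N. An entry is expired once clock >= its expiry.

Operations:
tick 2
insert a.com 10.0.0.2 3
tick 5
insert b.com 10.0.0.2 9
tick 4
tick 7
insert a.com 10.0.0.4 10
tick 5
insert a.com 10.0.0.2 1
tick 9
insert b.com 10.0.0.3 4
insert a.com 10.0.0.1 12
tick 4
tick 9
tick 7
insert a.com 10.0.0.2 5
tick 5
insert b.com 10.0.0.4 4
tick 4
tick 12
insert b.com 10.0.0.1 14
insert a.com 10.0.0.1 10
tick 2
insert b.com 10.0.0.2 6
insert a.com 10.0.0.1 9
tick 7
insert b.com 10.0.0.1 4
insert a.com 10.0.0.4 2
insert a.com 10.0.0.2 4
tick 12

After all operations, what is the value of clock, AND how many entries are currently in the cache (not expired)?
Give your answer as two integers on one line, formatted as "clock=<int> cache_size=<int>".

Op 1: tick 2 -> clock=2.
Op 2: insert a.com -> 10.0.0.2 (expiry=2+3=5). clock=2
Op 3: tick 5 -> clock=7. purged={a.com}
Op 4: insert b.com -> 10.0.0.2 (expiry=7+9=16). clock=7
Op 5: tick 4 -> clock=11.
Op 6: tick 7 -> clock=18. purged={b.com}
Op 7: insert a.com -> 10.0.0.4 (expiry=18+10=28). clock=18
Op 8: tick 5 -> clock=23.
Op 9: insert a.com -> 10.0.0.2 (expiry=23+1=24). clock=23
Op 10: tick 9 -> clock=32. purged={a.com}
Op 11: insert b.com -> 10.0.0.3 (expiry=32+4=36). clock=32
Op 12: insert a.com -> 10.0.0.1 (expiry=32+12=44). clock=32
Op 13: tick 4 -> clock=36. purged={b.com}
Op 14: tick 9 -> clock=45. purged={a.com}
Op 15: tick 7 -> clock=52.
Op 16: insert a.com -> 10.0.0.2 (expiry=52+5=57). clock=52
Op 17: tick 5 -> clock=57. purged={a.com}
Op 18: insert b.com -> 10.0.0.4 (expiry=57+4=61). clock=57
Op 19: tick 4 -> clock=61. purged={b.com}
Op 20: tick 12 -> clock=73.
Op 21: insert b.com -> 10.0.0.1 (expiry=73+14=87). clock=73
Op 22: insert a.com -> 10.0.0.1 (expiry=73+10=83). clock=73
Op 23: tick 2 -> clock=75.
Op 24: insert b.com -> 10.0.0.2 (expiry=75+6=81). clock=75
Op 25: insert a.com -> 10.0.0.1 (expiry=75+9=84). clock=75
Op 26: tick 7 -> clock=82. purged={b.com}
Op 27: insert b.com -> 10.0.0.1 (expiry=82+4=86). clock=82
Op 28: insert a.com -> 10.0.0.4 (expiry=82+2=84). clock=82
Op 29: insert a.com -> 10.0.0.2 (expiry=82+4=86). clock=82
Op 30: tick 12 -> clock=94. purged={a.com,b.com}
Final clock = 94
Final cache (unexpired): {} -> size=0

Answer: clock=94 cache_size=0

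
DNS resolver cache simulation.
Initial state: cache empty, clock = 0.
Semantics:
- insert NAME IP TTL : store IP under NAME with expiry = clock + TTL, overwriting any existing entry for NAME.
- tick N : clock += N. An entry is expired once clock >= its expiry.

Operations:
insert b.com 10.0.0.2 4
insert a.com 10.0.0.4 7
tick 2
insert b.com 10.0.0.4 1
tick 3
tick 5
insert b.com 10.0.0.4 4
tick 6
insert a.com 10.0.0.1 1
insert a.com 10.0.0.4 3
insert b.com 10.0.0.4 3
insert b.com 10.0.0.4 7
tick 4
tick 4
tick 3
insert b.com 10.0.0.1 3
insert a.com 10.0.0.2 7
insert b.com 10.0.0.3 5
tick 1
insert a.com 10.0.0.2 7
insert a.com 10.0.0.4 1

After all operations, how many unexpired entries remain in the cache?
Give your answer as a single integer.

Answer: 2

Derivation:
Op 1: insert b.com -> 10.0.0.2 (expiry=0+4=4). clock=0
Op 2: insert a.com -> 10.0.0.4 (expiry=0+7=7). clock=0
Op 3: tick 2 -> clock=2.
Op 4: insert b.com -> 10.0.0.4 (expiry=2+1=3). clock=2
Op 5: tick 3 -> clock=5. purged={b.com}
Op 6: tick 5 -> clock=10. purged={a.com}
Op 7: insert b.com -> 10.0.0.4 (expiry=10+4=14). clock=10
Op 8: tick 6 -> clock=16. purged={b.com}
Op 9: insert a.com -> 10.0.0.1 (expiry=16+1=17). clock=16
Op 10: insert a.com -> 10.0.0.4 (expiry=16+3=19). clock=16
Op 11: insert b.com -> 10.0.0.4 (expiry=16+3=19). clock=16
Op 12: insert b.com -> 10.0.0.4 (expiry=16+7=23). clock=16
Op 13: tick 4 -> clock=20. purged={a.com}
Op 14: tick 4 -> clock=24. purged={b.com}
Op 15: tick 3 -> clock=27.
Op 16: insert b.com -> 10.0.0.1 (expiry=27+3=30). clock=27
Op 17: insert a.com -> 10.0.0.2 (expiry=27+7=34). clock=27
Op 18: insert b.com -> 10.0.0.3 (expiry=27+5=32). clock=27
Op 19: tick 1 -> clock=28.
Op 20: insert a.com -> 10.0.0.2 (expiry=28+7=35). clock=28
Op 21: insert a.com -> 10.0.0.4 (expiry=28+1=29). clock=28
Final cache (unexpired): {a.com,b.com} -> size=2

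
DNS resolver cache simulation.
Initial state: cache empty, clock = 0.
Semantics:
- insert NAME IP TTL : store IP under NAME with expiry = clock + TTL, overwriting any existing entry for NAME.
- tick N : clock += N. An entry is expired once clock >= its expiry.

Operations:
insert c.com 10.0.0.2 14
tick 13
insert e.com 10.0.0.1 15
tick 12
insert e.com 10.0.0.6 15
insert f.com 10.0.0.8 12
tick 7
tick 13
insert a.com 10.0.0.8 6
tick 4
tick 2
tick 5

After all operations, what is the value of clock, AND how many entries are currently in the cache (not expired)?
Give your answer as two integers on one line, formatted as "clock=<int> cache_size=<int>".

Op 1: insert c.com -> 10.0.0.2 (expiry=0+14=14). clock=0
Op 2: tick 13 -> clock=13.
Op 3: insert e.com -> 10.0.0.1 (expiry=13+15=28). clock=13
Op 4: tick 12 -> clock=25. purged={c.com}
Op 5: insert e.com -> 10.0.0.6 (expiry=25+15=40). clock=25
Op 6: insert f.com -> 10.0.0.8 (expiry=25+12=37). clock=25
Op 7: tick 7 -> clock=32.
Op 8: tick 13 -> clock=45. purged={e.com,f.com}
Op 9: insert a.com -> 10.0.0.8 (expiry=45+6=51). clock=45
Op 10: tick 4 -> clock=49.
Op 11: tick 2 -> clock=51. purged={a.com}
Op 12: tick 5 -> clock=56.
Final clock = 56
Final cache (unexpired): {} -> size=0

Answer: clock=56 cache_size=0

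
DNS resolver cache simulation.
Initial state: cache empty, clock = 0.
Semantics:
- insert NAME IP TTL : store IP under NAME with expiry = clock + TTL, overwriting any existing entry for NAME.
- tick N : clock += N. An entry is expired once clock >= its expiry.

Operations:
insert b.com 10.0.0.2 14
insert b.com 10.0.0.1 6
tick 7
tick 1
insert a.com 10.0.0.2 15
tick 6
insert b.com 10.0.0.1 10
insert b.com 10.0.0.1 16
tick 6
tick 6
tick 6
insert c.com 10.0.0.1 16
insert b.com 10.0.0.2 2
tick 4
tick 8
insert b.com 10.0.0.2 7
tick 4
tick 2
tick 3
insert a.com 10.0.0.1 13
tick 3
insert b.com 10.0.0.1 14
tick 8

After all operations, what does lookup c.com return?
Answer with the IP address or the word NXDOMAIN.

Answer: NXDOMAIN

Derivation:
Op 1: insert b.com -> 10.0.0.2 (expiry=0+14=14). clock=0
Op 2: insert b.com -> 10.0.0.1 (expiry=0+6=6). clock=0
Op 3: tick 7 -> clock=7. purged={b.com}
Op 4: tick 1 -> clock=8.
Op 5: insert a.com -> 10.0.0.2 (expiry=8+15=23). clock=8
Op 6: tick 6 -> clock=14.
Op 7: insert b.com -> 10.0.0.1 (expiry=14+10=24). clock=14
Op 8: insert b.com -> 10.0.0.1 (expiry=14+16=30). clock=14
Op 9: tick 6 -> clock=20.
Op 10: tick 6 -> clock=26. purged={a.com}
Op 11: tick 6 -> clock=32. purged={b.com}
Op 12: insert c.com -> 10.0.0.1 (expiry=32+16=48). clock=32
Op 13: insert b.com -> 10.0.0.2 (expiry=32+2=34). clock=32
Op 14: tick 4 -> clock=36. purged={b.com}
Op 15: tick 8 -> clock=44.
Op 16: insert b.com -> 10.0.0.2 (expiry=44+7=51). clock=44
Op 17: tick 4 -> clock=48. purged={c.com}
Op 18: tick 2 -> clock=50.
Op 19: tick 3 -> clock=53. purged={b.com}
Op 20: insert a.com -> 10.0.0.1 (expiry=53+13=66). clock=53
Op 21: tick 3 -> clock=56.
Op 22: insert b.com -> 10.0.0.1 (expiry=56+14=70). clock=56
Op 23: tick 8 -> clock=64.
lookup c.com: not in cache (expired or never inserted)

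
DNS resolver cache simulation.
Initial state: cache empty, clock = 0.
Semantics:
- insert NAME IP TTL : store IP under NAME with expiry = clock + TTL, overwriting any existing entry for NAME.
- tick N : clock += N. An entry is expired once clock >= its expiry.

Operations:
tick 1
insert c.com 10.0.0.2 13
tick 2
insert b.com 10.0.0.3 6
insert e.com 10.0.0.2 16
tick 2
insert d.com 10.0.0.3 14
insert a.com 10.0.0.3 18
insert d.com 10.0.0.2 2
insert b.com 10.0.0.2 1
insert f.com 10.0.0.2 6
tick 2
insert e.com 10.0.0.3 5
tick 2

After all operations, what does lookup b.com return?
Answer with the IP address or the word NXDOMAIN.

Answer: NXDOMAIN

Derivation:
Op 1: tick 1 -> clock=1.
Op 2: insert c.com -> 10.0.0.2 (expiry=1+13=14). clock=1
Op 3: tick 2 -> clock=3.
Op 4: insert b.com -> 10.0.0.3 (expiry=3+6=9). clock=3
Op 5: insert e.com -> 10.0.0.2 (expiry=3+16=19). clock=3
Op 6: tick 2 -> clock=5.
Op 7: insert d.com -> 10.0.0.3 (expiry=5+14=19). clock=5
Op 8: insert a.com -> 10.0.0.3 (expiry=5+18=23). clock=5
Op 9: insert d.com -> 10.0.0.2 (expiry=5+2=7). clock=5
Op 10: insert b.com -> 10.0.0.2 (expiry=5+1=6). clock=5
Op 11: insert f.com -> 10.0.0.2 (expiry=5+6=11). clock=5
Op 12: tick 2 -> clock=7. purged={b.com,d.com}
Op 13: insert e.com -> 10.0.0.3 (expiry=7+5=12). clock=7
Op 14: tick 2 -> clock=9.
lookup b.com: not in cache (expired or never inserted)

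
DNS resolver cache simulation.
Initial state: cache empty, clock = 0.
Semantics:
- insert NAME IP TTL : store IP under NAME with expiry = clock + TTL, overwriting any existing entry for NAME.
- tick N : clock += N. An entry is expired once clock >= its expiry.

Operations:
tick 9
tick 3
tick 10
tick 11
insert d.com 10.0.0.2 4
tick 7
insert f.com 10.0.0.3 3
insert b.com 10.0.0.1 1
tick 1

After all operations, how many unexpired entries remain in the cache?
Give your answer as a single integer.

Answer: 1

Derivation:
Op 1: tick 9 -> clock=9.
Op 2: tick 3 -> clock=12.
Op 3: tick 10 -> clock=22.
Op 4: tick 11 -> clock=33.
Op 5: insert d.com -> 10.0.0.2 (expiry=33+4=37). clock=33
Op 6: tick 7 -> clock=40. purged={d.com}
Op 7: insert f.com -> 10.0.0.3 (expiry=40+3=43). clock=40
Op 8: insert b.com -> 10.0.0.1 (expiry=40+1=41). clock=40
Op 9: tick 1 -> clock=41. purged={b.com}
Final cache (unexpired): {f.com} -> size=1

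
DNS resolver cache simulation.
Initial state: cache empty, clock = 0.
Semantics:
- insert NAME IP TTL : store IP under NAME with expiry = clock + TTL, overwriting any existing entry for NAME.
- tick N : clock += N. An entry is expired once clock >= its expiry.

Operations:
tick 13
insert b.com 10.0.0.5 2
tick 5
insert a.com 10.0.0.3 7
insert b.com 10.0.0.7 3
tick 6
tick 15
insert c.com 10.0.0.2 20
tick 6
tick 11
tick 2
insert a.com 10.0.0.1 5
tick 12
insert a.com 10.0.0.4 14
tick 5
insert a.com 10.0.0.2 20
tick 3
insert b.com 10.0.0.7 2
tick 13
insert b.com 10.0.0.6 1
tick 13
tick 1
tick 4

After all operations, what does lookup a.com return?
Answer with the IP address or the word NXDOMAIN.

Op 1: tick 13 -> clock=13.
Op 2: insert b.com -> 10.0.0.5 (expiry=13+2=15). clock=13
Op 3: tick 5 -> clock=18. purged={b.com}
Op 4: insert a.com -> 10.0.0.3 (expiry=18+7=25). clock=18
Op 5: insert b.com -> 10.0.0.7 (expiry=18+3=21). clock=18
Op 6: tick 6 -> clock=24. purged={b.com}
Op 7: tick 15 -> clock=39. purged={a.com}
Op 8: insert c.com -> 10.0.0.2 (expiry=39+20=59). clock=39
Op 9: tick 6 -> clock=45.
Op 10: tick 11 -> clock=56.
Op 11: tick 2 -> clock=58.
Op 12: insert a.com -> 10.0.0.1 (expiry=58+5=63). clock=58
Op 13: tick 12 -> clock=70. purged={a.com,c.com}
Op 14: insert a.com -> 10.0.0.4 (expiry=70+14=84). clock=70
Op 15: tick 5 -> clock=75.
Op 16: insert a.com -> 10.0.0.2 (expiry=75+20=95). clock=75
Op 17: tick 3 -> clock=78.
Op 18: insert b.com -> 10.0.0.7 (expiry=78+2=80). clock=78
Op 19: tick 13 -> clock=91. purged={b.com}
Op 20: insert b.com -> 10.0.0.6 (expiry=91+1=92). clock=91
Op 21: tick 13 -> clock=104. purged={a.com,b.com}
Op 22: tick 1 -> clock=105.
Op 23: tick 4 -> clock=109.
lookup a.com: not in cache (expired or never inserted)

Answer: NXDOMAIN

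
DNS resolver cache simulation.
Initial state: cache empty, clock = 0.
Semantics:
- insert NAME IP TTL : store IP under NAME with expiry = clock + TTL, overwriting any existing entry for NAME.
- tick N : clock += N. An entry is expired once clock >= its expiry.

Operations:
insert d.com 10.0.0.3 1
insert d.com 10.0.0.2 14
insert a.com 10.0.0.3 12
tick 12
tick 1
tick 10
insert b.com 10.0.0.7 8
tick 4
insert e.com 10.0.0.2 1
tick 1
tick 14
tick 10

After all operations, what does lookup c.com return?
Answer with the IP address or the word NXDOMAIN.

Op 1: insert d.com -> 10.0.0.3 (expiry=0+1=1). clock=0
Op 2: insert d.com -> 10.0.0.2 (expiry=0+14=14). clock=0
Op 3: insert a.com -> 10.0.0.3 (expiry=0+12=12). clock=0
Op 4: tick 12 -> clock=12. purged={a.com}
Op 5: tick 1 -> clock=13.
Op 6: tick 10 -> clock=23. purged={d.com}
Op 7: insert b.com -> 10.0.0.7 (expiry=23+8=31). clock=23
Op 8: tick 4 -> clock=27.
Op 9: insert e.com -> 10.0.0.2 (expiry=27+1=28). clock=27
Op 10: tick 1 -> clock=28. purged={e.com}
Op 11: tick 14 -> clock=42. purged={b.com}
Op 12: tick 10 -> clock=52.
lookup c.com: not in cache (expired or never inserted)

Answer: NXDOMAIN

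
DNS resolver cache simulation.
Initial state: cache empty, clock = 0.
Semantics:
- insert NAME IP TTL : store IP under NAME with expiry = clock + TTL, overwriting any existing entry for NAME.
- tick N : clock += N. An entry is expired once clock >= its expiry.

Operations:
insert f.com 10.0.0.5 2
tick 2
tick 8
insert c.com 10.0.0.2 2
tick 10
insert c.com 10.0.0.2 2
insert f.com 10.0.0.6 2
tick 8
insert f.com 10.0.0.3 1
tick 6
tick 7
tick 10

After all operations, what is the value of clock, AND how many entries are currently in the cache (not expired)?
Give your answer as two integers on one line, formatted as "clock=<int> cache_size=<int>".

Answer: clock=51 cache_size=0

Derivation:
Op 1: insert f.com -> 10.0.0.5 (expiry=0+2=2). clock=0
Op 2: tick 2 -> clock=2. purged={f.com}
Op 3: tick 8 -> clock=10.
Op 4: insert c.com -> 10.0.0.2 (expiry=10+2=12). clock=10
Op 5: tick 10 -> clock=20. purged={c.com}
Op 6: insert c.com -> 10.0.0.2 (expiry=20+2=22). clock=20
Op 7: insert f.com -> 10.0.0.6 (expiry=20+2=22). clock=20
Op 8: tick 8 -> clock=28. purged={c.com,f.com}
Op 9: insert f.com -> 10.0.0.3 (expiry=28+1=29). clock=28
Op 10: tick 6 -> clock=34. purged={f.com}
Op 11: tick 7 -> clock=41.
Op 12: tick 10 -> clock=51.
Final clock = 51
Final cache (unexpired): {} -> size=0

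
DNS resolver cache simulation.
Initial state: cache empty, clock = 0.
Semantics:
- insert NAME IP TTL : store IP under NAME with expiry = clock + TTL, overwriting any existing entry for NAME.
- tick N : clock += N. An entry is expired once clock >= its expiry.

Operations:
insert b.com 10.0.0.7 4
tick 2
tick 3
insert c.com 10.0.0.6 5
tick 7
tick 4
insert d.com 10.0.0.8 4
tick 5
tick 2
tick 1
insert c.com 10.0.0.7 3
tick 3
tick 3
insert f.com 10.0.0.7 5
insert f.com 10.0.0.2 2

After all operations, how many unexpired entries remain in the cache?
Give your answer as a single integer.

Answer: 1

Derivation:
Op 1: insert b.com -> 10.0.0.7 (expiry=0+4=4). clock=0
Op 2: tick 2 -> clock=2.
Op 3: tick 3 -> clock=5. purged={b.com}
Op 4: insert c.com -> 10.0.0.6 (expiry=5+5=10). clock=5
Op 5: tick 7 -> clock=12. purged={c.com}
Op 6: tick 4 -> clock=16.
Op 7: insert d.com -> 10.0.0.8 (expiry=16+4=20). clock=16
Op 8: tick 5 -> clock=21. purged={d.com}
Op 9: tick 2 -> clock=23.
Op 10: tick 1 -> clock=24.
Op 11: insert c.com -> 10.0.0.7 (expiry=24+3=27). clock=24
Op 12: tick 3 -> clock=27. purged={c.com}
Op 13: tick 3 -> clock=30.
Op 14: insert f.com -> 10.0.0.7 (expiry=30+5=35). clock=30
Op 15: insert f.com -> 10.0.0.2 (expiry=30+2=32). clock=30
Final cache (unexpired): {f.com} -> size=1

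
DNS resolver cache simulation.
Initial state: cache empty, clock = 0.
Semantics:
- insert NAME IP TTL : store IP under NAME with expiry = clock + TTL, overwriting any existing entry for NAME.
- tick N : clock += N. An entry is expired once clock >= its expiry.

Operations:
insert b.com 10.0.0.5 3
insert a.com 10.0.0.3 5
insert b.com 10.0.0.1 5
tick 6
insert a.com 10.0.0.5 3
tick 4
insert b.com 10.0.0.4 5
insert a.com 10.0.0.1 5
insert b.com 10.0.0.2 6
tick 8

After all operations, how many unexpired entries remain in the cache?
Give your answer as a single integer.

Answer: 0

Derivation:
Op 1: insert b.com -> 10.0.0.5 (expiry=0+3=3). clock=0
Op 2: insert a.com -> 10.0.0.3 (expiry=0+5=5). clock=0
Op 3: insert b.com -> 10.0.0.1 (expiry=0+5=5). clock=0
Op 4: tick 6 -> clock=6. purged={a.com,b.com}
Op 5: insert a.com -> 10.0.0.5 (expiry=6+3=9). clock=6
Op 6: tick 4 -> clock=10. purged={a.com}
Op 7: insert b.com -> 10.0.0.4 (expiry=10+5=15). clock=10
Op 8: insert a.com -> 10.0.0.1 (expiry=10+5=15). clock=10
Op 9: insert b.com -> 10.0.0.2 (expiry=10+6=16). clock=10
Op 10: tick 8 -> clock=18. purged={a.com,b.com}
Final cache (unexpired): {} -> size=0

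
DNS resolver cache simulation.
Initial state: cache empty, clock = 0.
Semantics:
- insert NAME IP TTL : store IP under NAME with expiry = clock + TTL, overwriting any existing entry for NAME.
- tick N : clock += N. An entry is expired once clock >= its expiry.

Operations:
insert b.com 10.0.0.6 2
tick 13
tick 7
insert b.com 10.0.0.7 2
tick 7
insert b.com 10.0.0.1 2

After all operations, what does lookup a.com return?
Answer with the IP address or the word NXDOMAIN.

Op 1: insert b.com -> 10.0.0.6 (expiry=0+2=2). clock=0
Op 2: tick 13 -> clock=13. purged={b.com}
Op 3: tick 7 -> clock=20.
Op 4: insert b.com -> 10.0.0.7 (expiry=20+2=22). clock=20
Op 5: tick 7 -> clock=27. purged={b.com}
Op 6: insert b.com -> 10.0.0.1 (expiry=27+2=29). clock=27
lookup a.com: not in cache (expired or never inserted)

Answer: NXDOMAIN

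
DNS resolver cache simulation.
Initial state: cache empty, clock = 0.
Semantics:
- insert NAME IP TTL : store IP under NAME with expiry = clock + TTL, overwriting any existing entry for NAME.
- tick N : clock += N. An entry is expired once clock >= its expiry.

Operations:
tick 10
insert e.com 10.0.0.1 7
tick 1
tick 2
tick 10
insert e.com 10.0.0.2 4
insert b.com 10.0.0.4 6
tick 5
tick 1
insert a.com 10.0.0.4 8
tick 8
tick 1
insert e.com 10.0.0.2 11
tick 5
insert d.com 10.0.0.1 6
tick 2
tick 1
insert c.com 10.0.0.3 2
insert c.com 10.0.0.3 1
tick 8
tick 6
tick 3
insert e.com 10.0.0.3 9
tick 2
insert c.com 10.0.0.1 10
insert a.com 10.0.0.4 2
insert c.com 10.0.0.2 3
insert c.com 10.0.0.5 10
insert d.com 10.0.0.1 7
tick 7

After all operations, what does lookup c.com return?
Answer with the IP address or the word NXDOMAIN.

Op 1: tick 10 -> clock=10.
Op 2: insert e.com -> 10.0.0.1 (expiry=10+7=17). clock=10
Op 3: tick 1 -> clock=11.
Op 4: tick 2 -> clock=13.
Op 5: tick 10 -> clock=23. purged={e.com}
Op 6: insert e.com -> 10.0.0.2 (expiry=23+4=27). clock=23
Op 7: insert b.com -> 10.0.0.4 (expiry=23+6=29). clock=23
Op 8: tick 5 -> clock=28. purged={e.com}
Op 9: tick 1 -> clock=29. purged={b.com}
Op 10: insert a.com -> 10.0.0.4 (expiry=29+8=37). clock=29
Op 11: tick 8 -> clock=37. purged={a.com}
Op 12: tick 1 -> clock=38.
Op 13: insert e.com -> 10.0.0.2 (expiry=38+11=49). clock=38
Op 14: tick 5 -> clock=43.
Op 15: insert d.com -> 10.0.0.1 (expiry=43+6=49). clock=43
Op 16: tick 2 -> clock=45.
Op 17: tick 1 -> clock=46.
Op 18: insert c.com -> 10.0.0.3 (expiry=46+2=48). clock=46
Op 19: insert c.com -> 10.0.0.3 (expiry=46+1=47). clock=46
Op 20: tick 8 -> clock=54. purged={c.com,d.com,e.com}
Op 21: tick 6 -> clock=60.
Op 22: tick 3 -> clock=63.
Op 23: insert e.com -> 10.0.0.3 (expiry=63+9=72). clock=63
Op 24: tick 2 -> clock=65.
Op 25: insert c.com -> 10.0.0.1 (expiry=65+10=75). clock=65
Op 26: insert a.com -> 10.0.0.4 (expiry=65+2=67). clock=65
Op 27: insert c.com -> 10.0.0.2 (expiry=65+3=68). clock=65
Op 28: insert c.com -> 10.0.0.5 (expiry=65+10=75). clock=65
Op 29: insert d.com -> 10.0.0.1 (expiry=65+7=72). clock=65
Op 30: tick 7 -> clock=72. purged={a.com,d.com,e.com}
lookup c.com: present, ip=10.0.0.5 expiry=75 > clock=72

Answer: 10.0.0.5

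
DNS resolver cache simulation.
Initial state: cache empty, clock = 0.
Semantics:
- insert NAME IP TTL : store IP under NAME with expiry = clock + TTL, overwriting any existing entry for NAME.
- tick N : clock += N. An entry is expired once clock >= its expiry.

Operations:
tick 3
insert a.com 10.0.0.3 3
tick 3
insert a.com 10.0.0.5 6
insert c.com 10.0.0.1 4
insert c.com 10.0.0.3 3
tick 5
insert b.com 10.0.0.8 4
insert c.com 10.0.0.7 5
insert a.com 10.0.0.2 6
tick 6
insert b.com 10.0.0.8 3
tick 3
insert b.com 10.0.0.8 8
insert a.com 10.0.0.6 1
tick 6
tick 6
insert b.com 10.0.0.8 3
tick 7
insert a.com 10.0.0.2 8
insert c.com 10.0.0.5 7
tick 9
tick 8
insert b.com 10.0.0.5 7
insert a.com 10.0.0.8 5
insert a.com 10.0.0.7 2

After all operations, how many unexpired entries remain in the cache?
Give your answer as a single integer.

Op 1: tick 3 -> clock=3.
Op 2: insert a.com -> 10.0.0.3 (expiry=3+3=6). clock=3
Op 3: tick 3 -> clock=6. purged={a.com}
Op 4: insert a.com -> 10.0.0.5 (expiry=6+6=12). clock=6
Op 5: insert c.com -> 10.0.0.1 (expiry=6+4=10). clock=6
Op 6: insert c.com -> 10.0.0.3 (expiry=6+3=9). clock=6
Op 7: tick 5 -> clock=11. purged={c.com}
Op 8: insert b.com -> 10.0.0.8 (expiry=11+4=15). clock=11
Op 9: insert c.com -> 10.0.0.7 (expiry=11+5=16). clock=11
Op 10: insert a.com -> 10.0.0.2 (expiry=11+6=17). clock=11
Op 11: tick 6 -> clock=17. purged={a.com,b.com,c.com}
Op 12: insert b.com -> 10.0.0.8 (expiry=17+3=20). clock=17
Op 13: tick 3 -> clock=20. purged={b.com}
Op 14: insert b.com -> 10.0.0.8 (expiry=20+8=28). clock=20
Op 15: insert a.com -> 10.0.0.6 (expiry=20+1=21). clock=20
Op 16: tick 6 -> clock=26. purged={a.com}
Op 17: tick 6 -> clock=32. purged={b.com}
Op 18: insert b.com -> 10.0.0.8 (expiry=32+3=35). clock=32
Op 19: tick 7 -> clock=39. purged={b.com}
Op 20: insert a.com -> 10.0.0.2 (expiry=39+8=47). clock=39
Op 21: insert c.com -> 10.0.0.5 (expiry=39+7=46). clock=39
Op 22: tick 9 -> clock=48. purged={a.com,c.com}
Op 23: tick 8 -> clock=56.
Op 24: insert b.com -> 10.0.0.5 (expiry=56+7=63). clock=56
Op 25: insert a.com -> 10.0.0.8 (expiry=56+5=61). clock=56
Op 26: insert a.com -> 10.0.0.7 (expiry=56+2=58). clock=56
Final cache (unexpired): {a.com,b.com} -> size=2

Answer: 2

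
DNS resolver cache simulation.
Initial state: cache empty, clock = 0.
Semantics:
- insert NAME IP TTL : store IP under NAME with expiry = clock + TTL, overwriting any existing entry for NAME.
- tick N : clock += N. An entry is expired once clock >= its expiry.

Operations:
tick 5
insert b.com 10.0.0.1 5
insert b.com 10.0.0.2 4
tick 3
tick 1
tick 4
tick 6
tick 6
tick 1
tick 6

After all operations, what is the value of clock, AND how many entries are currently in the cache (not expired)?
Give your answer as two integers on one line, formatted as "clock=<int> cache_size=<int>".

Op 1: tick 5 -> clock=5.
Op 2: insert b.com -> 10.0.0.1 (expiry=5+5=10). clock=5
Op 3: insert b.com -> 10.0.0.2 (expiry=5+4=9). clock=5
Op 4: tick 3 -> clock=8.
Op 5: tick 1 -> clock=9. purged={b.com}
Op 6: tick 4 -> clock=13.
Op 7: tick 6 -> clock=19.
Op 8: tick 6 -> clock=25.
Op 9: tick 1 -> clock=26.
Op 10: tick 6 -> clock=32.
Final clock = 32
Final cache (unexpired): {} -> size=0

Answer: clock=32 cache_size=0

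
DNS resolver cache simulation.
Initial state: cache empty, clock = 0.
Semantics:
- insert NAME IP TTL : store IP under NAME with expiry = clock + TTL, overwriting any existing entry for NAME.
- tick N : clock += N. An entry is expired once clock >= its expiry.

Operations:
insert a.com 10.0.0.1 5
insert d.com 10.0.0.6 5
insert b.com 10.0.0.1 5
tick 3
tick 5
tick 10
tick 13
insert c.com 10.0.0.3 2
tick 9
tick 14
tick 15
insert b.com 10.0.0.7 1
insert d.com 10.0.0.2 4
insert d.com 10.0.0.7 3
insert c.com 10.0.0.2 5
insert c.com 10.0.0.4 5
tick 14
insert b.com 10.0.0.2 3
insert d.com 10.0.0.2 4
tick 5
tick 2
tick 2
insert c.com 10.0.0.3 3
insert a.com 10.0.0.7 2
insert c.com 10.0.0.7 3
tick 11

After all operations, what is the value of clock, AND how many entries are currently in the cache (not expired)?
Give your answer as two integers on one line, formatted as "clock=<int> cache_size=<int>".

Op 1: insert a.com -> 10.0.0.1 (expiry=0+5=5). clock=0
Op 2: insert d.com -> 10.0.0.6 (expiry=0+5=5). clock=0
Op 3: insert b.com -> 10.0.0.1 (expiry=0+5=5). clock=0
Op 4: tick 3 -> clock=3.
Op 5: tick 5 -> clock=8. purged={a.com,b.com,d.com}
Op 6: tick 10 -> clock=18.
Op 7: tick 13 -> clock=31.
Op 8: insert c.com -> 10.0.0.3 (expiry=31+2=33). clock=31
Op 9: tick 9 -> clock=40. purged={c.com}
Op 10: tick 14 -> clock=54.
Op 11: tick 15 -> clock=69.
Op 12: insert b.com -> 10.0.0.7 (expiry=69+1=70). clock=69
Op 13: insert d.com -> 10.0.0.2 (expiry=69+4=73). clock=69
Op 14: insert d.com -> 10.0.0.7 (expiry=69+3=72). clock=69
Op 15: insert c.com -> 10.0.0.2 (expiry=69+5=74). clock=69
Op 16: insert c.com -> 10.0.0.4 (expiry=69+5=74). clock=69
Op 17: tick 14 -> clock=83. purged={b.com,c.com,d.com}
Op 18: insert b.com -> 10.0.0.2 (expiry=83+3=86). clock=83
Op 19: insert d.com -> 10.0.0.2 (expiry=83+4=87). clock=83
Op 20: tick 5 -> clock=88. purged={b.com,d.com}
Op 21: tick 2 -> clock=90.
Op 22: tick 2 -> clock=92.
Op 23: insert c.com -> 10.0.0.3 (expiry=92+3=95). clock=92
Op 24: insert a.com -> 10.0.0.7 (expiry=92+2=94). clock=92
Op 25: insert c.com -> 10.0.0.7 (expiry=92+3=95). clock=92
Op 26: tick 11 -> clock=103. purged={a.com,c.com}
Final clock = 103
Final cache (unexpired): {} -> size=0

Answer: clock=103 cache_size=0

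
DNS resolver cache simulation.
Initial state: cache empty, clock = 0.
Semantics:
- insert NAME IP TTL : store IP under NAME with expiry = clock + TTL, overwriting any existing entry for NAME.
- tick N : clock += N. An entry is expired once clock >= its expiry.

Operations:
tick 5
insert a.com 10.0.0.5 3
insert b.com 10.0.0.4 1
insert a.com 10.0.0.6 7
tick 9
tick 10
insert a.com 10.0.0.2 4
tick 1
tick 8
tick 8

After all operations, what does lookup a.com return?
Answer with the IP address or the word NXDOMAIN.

Answer: NXDOMAIN

Derivation:
Op 1: tick 5 -> clock=5.
Op 2: insert a.com -> 10.0.0.5 (expiry=5+3=8). clock=5
Op 3: insert b.com -> 10.0.0.4 (expiry=5+1=6). clock=5
Op 4: insert a.com -> 10.0.0.6 (expiry=5+7=12). clock=5
Op 5: tick 9 -> clock=14. purged={a.com,b.com}
Op 6: tick 10 -> clock=24.
Op 7: insert a.com -> 10.0.0.2 (expiry=24+4=28). clock=24
Op 8: tick 1 -> clock=25.
Op 9: tick 8 -> clock=33. purged={a.com}
Op 10: tick 8 -> clock=41.
lookup a.com: not in cache (expired or never inserted)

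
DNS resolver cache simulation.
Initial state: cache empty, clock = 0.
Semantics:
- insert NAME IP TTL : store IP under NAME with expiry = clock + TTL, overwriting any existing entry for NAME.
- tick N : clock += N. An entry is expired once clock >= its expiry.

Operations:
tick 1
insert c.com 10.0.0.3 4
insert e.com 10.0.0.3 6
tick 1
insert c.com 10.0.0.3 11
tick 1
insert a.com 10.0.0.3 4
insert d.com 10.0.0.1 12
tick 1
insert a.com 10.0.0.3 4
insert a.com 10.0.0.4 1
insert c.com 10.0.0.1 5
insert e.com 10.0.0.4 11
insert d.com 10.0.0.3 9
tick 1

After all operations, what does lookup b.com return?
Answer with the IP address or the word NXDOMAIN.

Answer: NXDOMAIN

Derivation:
Op 1: tick 1 -> clock=1.
Op 2: insert c.com -> 10.0.0.3 (expiry=1+4=5). clock=1
Op 3: insert e.com -> 10.0.0.3 (expiry=1+6=7). clock=1
Op 4: tick 1 -> clock=2.
Op 5: insert c.com -> 10.0.0.3 (expiry=2+11=13). clock=2
Op 6: tick 1 -> clock=3.
Op 7: insert a.com -> 10.0.0.3 (expiry=3+4=7). clock=3
Op 8: insert d.com -> 10.0.0.1 (expiry=3+12=15). clock=3
Op 9: tick 1 -> clock=4.
Op 10: insert a.com -> 10.0.0.3 (expiry=4+4=8). clock=4
Op 11: insert a.com -> 10.0.0.4 (expiry=4+1=5). clock=4
Op 12: insert c.com -> 10.0.0.1 (expiry=4+5=9). clock=4
Op 13: insert e.com -> 10.0.0.4 (expiry=4+11=15). clock=4
Op 14: insert d.com -> 10.0.0.3 (expiry=4+9=13). clock=4
Op 15: tick 1 -> clock=5. purged={a.com}
lookup b.com: not in cache (expired or never inserted)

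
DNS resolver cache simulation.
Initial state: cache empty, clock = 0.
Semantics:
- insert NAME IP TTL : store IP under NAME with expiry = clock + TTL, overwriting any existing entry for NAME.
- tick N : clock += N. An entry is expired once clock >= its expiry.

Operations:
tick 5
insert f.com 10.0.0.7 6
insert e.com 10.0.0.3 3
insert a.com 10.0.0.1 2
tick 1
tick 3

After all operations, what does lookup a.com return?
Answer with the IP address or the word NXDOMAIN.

Answer: NXDOMAIN

Derivation:
Op 1: tick 5 -> clock=5.
Op 2: insert f.com -> 10.0.0.7 (expiry=5+6=11). clock=5
Op 3: insert e.com -> 10.0.0.3 (expiry=5+3=8). clock=5
Op 4: insert a.com -> 10.0.0.1 (expiry=5+2=7). clock=5
Op 5: tick 1 -> clock=6.
Op 6: tick 3 -> clock=9. purged={a.com,e.com}
lookup a.com: not in cache (expired or never inserted)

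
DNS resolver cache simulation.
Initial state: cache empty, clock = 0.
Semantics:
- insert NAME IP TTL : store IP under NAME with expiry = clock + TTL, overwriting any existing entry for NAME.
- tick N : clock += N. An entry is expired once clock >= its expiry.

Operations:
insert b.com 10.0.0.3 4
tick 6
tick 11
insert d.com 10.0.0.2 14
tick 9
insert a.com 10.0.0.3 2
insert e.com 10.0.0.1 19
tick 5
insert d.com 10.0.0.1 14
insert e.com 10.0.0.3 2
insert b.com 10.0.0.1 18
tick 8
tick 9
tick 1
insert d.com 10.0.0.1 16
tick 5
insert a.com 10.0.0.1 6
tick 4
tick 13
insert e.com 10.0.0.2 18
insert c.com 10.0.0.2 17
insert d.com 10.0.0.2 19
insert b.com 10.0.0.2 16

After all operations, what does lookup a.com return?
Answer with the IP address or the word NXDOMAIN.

Op 1: insert b.com -> 10.0.0.3 (expiry=0+4=4). clock=0
Op 2: tick 6 -> clock=6. purged={b.com}
Op 3: tick 11 -> clock=17.
Op 4: insert d.com -> 10.0.0.2 (expiry=17+14=31). clock=17
Op 5: tick 9 -> clock=26.
Op 6: insert a.com -> 10.0.0.3 (expiry=26+2=28). clock=26
Op 7: insert e.com -> 10.0.0.1 (expiry=26+19=45). clock=26
Op 8: tick 5 -> clock=31. purged={a.com,d.com}
Op 9: insert d.com -> 10.0.0.1 (expiry=31+14=45). clock=31
Op 10: insert e.com -> 10.0.0.3 (expiry=31+2=33). clock=31
Op 11: insert b.com -> 10.0.0.1 (expiry=31+18=49). clock=31
Op 12: tick 8 -> clock=39. purged={e.com}
Op 13: tick 9 -> clock=48. purged={d.com}
Op 14: tick 1 -> clock=49. purged={b.com}
Op 15: insert d.com -> 10.0.0.1 (expiry=49+16=65). clock=49
Op 16: tick 5 -> clock=54.
Op 17: insert a.com -> 10.0.0.1 (expiry=54+6=60). clock=54
Op 18: tick 4 -> clock=58.
Op 19: tick 13 -> clock=71. purged={a.com,d.com}
Op 20: insert e.com -> 10.0.0.2 (expiry=71+18=89). clock=71
Op 21: insert c.com -> 10.0.0.2 (expiry=71+17=88). clock=71
Op 22: insert d.com -> 10.0.0.2 (expiry=71+19=90). clock=71
Op 23: insert b.com -> 10.0.0.2 (expiry=71+16=87). clock=71
lookup a.com: not in cache (expired or never inserted)

Answer: NXDOMAIN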